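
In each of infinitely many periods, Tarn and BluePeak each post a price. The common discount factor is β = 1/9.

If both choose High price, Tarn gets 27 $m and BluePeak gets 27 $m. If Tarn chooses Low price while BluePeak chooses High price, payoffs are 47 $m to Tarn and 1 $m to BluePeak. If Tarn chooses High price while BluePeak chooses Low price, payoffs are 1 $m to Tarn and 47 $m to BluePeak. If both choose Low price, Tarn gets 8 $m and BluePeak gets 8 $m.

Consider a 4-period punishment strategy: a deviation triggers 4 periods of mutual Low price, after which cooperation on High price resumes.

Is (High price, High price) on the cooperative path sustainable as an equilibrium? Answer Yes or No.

Comparing payoff streams over the 5 periods until play realigns: cooperate → 27(1+β+…+β^4); deviate → 47 + 8(β+…+β^4).
Cooperation is sustained iff (27−8)(β+…+β^4) ≥ 47−27.
β+…+β^4 = 1/9·(1−(1/9)^4)/(1−1/9) = 0.1250, and (47−27)/(27−8) = 1.0526.
0.1250 < 1.0526, so cooperation is not sustainable.

No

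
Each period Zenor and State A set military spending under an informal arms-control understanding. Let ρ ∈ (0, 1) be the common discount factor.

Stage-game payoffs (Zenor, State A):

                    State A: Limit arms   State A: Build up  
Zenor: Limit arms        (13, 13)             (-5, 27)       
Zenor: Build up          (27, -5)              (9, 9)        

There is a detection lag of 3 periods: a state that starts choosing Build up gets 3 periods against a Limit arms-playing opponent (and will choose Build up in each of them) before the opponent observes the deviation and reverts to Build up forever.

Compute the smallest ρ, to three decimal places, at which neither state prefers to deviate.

0.920

The best deviation is to choose Build up for all 3 undetected periods, earning 27 each, then 9 forever once detected.
Deviation value: 27(1−ρ^3)/(1−ρ) + 9ρ^3/(1−ρ); cooperation value: 13/(1−ρ).
IC: 13 ≥ 27(1−ρ^3) + 9ρ^3 = 27 − 18ρ^3.
So ρ^3 ≥ 14/18 = 7/9, giving ρ ≥ (7/9)^(1/3) ≈ 0.920.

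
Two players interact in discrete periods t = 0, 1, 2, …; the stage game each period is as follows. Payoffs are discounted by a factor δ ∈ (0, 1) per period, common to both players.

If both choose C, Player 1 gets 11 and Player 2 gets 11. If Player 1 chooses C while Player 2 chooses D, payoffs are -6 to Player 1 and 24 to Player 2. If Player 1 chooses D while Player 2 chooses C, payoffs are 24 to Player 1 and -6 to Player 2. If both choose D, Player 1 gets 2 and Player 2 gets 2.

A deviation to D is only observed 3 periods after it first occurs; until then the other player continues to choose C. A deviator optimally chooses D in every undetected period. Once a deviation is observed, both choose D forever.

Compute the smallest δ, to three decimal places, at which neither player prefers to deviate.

Deviating for the 3 undetected periods gains 24−11 = 13 per period over cooperation, then loses 11−2 = 9 per period forever once punishment starts.
Gain: 13(1 + δ + … + δ^2); loss: 9·δ^3/(1−δ).
No profitable deviation ⇔ 13(1−δ^3) ≤ 9·δ^3, i.e. δ^3 ≥ 13/(13+9) = 13/22.
Hence δ ≥ (13/22)^(1/3) ≈ 0.839.

0.839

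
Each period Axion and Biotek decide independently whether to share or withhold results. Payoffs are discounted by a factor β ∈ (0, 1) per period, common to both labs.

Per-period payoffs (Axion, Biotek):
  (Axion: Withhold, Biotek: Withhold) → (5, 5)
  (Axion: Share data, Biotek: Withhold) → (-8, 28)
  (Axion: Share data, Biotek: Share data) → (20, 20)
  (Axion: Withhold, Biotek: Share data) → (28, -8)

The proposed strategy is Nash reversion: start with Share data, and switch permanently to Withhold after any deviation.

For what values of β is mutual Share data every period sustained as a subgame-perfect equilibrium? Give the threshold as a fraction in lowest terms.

One-period gain from deviating is 28 − 20 = 8. The loss is 20 − 5 = 15 in every subsequent period, with present value 15·β/(1−β).
Deviation is unprofitable when 15·β/(1−β) ≥ 8, i.e. β/(1−β) ≥ 8/15.
Equivalently β ≥ 8/(8+15) = 8/23.

8/23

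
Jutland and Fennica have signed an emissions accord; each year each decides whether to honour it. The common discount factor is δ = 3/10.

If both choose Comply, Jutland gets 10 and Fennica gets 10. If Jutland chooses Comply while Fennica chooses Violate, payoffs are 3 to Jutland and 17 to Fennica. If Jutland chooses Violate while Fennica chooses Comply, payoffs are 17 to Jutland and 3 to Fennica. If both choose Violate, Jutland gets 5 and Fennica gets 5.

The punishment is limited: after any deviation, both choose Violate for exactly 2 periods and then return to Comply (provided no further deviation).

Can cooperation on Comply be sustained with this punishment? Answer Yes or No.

A one-shot deviation gives 17 now, then 5 for 2 periods, then back to 10.
Gain from deviating: (17−10) today; loss: (10−5) in each of the next 2 periods.
No-deviation condition: (10−5)(δ+…+δ^2) ≥ 17−10, i.e. δ+…+δ^2 ≥ 7/5.
At δ = 3/10: δ+…+δ^2 = 0.3900 < 1.4000.
So cooperation is not sustainable.

No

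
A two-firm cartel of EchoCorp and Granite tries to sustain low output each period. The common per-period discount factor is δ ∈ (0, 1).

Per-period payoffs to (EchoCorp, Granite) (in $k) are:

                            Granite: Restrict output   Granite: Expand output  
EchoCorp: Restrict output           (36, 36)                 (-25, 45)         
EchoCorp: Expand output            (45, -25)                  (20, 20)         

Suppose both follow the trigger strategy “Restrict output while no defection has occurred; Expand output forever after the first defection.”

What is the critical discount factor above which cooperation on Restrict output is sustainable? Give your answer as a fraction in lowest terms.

36/(1−δ) ≥ 45 + 20δ/(1−δ)
36 ≥ 45 − 25δ
δ ≥ 9/25.

9/25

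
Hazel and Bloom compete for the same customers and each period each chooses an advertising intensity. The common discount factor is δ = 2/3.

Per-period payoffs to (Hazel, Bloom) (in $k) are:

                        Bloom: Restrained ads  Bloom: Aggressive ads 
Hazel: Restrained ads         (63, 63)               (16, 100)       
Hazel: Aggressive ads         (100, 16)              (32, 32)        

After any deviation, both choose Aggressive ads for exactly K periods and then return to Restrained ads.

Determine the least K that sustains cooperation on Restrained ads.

No profitable deviation requires (63−32)(δ+…+δ^K) ≥ 100−63, i.e. δ+…+δ^K ≥ 37/31 ≈ 1.1935.
With δ = 2/3, the partial sums are K=1: 0.6667, K=2: 1.1111, K=3: 1.4074.
K = 3 is the first length at which the sum reaches 1.1935.

3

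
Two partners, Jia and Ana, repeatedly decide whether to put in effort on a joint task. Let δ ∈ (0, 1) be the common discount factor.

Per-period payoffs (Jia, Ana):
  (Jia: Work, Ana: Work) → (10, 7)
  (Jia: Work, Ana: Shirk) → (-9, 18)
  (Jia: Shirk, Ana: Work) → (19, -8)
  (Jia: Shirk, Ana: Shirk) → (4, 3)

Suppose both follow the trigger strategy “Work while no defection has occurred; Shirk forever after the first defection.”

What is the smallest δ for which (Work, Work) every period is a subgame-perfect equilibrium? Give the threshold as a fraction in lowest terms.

11/15

For Jia: deviation gain 19−10 = 9, per-period punishment loss 10−4 = 6. IC gives δ ≥ 9/15 = 3/5.
For Ana: gain 11, loss 4 per period, so δ ≥ 11/15.
The tighter constraint is Ana's, so cooperation needs δ ≥ 11/15.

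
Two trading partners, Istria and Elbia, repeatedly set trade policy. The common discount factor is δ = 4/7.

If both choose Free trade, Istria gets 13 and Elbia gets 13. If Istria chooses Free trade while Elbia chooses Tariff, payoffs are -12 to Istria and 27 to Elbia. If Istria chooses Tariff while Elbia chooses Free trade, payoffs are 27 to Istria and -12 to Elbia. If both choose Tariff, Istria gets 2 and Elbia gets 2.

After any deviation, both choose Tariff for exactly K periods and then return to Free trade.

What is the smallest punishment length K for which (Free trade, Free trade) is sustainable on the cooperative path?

Need Σ_{k=1}^{K} δ^k ≥ (27−13)/(13−2) = 1.2727 at δ = 4/7.
At K = 5 the sum is 1.2521 < 1.2727; at K = 6 it is 1.2869 ≥ 1.2727.
So the minimum punishment length is K = 6.

6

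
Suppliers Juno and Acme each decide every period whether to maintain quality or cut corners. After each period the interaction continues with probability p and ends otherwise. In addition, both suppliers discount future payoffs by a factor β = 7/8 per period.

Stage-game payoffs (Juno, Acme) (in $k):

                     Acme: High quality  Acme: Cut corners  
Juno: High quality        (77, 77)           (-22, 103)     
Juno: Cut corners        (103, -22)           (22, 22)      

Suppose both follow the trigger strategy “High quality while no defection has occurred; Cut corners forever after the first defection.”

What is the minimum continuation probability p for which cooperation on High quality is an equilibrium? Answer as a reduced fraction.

Expected continuation weight on next period's payoff is β·p = 7/8·p, which plays the role of the discount factor.
Cooperation requires 7/8·p ≥ (103−77)/(103−22) = 26/81, hence p ≥ 208/567.

208/567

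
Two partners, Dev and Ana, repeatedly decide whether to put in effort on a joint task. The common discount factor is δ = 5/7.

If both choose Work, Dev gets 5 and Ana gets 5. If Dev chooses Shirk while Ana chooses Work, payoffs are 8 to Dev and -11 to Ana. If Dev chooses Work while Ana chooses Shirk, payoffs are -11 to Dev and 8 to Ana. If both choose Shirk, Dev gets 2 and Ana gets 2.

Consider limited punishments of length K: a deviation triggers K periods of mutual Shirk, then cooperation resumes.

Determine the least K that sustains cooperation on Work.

2

No profitable deviation requires (5−2)(δ+…+δ^K) ≥ 8−5, i.e. δ+…+δ^K ≥ 1 ≈ 1.0000.
With δ = 5/7, the partial sums are K=1: 0.7143, K=2: 1.2245.
K = 2 is the first length at which the sum reaches 1.0000.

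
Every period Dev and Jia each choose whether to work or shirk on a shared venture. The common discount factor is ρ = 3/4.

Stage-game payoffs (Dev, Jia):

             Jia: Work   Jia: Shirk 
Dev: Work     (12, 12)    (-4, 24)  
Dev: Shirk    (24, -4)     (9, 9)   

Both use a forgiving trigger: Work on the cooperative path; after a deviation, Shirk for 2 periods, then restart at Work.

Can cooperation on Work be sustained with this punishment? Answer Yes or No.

A one-shot deviation gives 24 now, then 9 for 2 periods, then back to 12.
Gain from deviating: (24−12) today; loss: (12−9) in each of the next 2 periods.
No-deviation condition: (12−9)(ρ+…+ρ^2) ≥ 24−12, i.e. ρ+…+ρ^2 ≥ 4.
At ρ = 3/4: ρ+…+ρ^2 = 1.3125 < 4.0000.
So cooperation is not sustainable.

No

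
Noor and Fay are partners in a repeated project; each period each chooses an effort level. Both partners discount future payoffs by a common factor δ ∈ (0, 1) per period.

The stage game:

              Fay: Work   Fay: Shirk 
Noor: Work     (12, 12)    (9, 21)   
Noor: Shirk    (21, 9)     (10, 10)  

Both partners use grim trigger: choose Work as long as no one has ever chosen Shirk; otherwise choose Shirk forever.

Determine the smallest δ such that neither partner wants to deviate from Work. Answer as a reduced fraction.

9/11

Under grim trigger the critical discount factor is (T−C)/(T−P) with T = 21, C = 12, P = 10.
δ* = (21−12)/(21−10) = 9/11.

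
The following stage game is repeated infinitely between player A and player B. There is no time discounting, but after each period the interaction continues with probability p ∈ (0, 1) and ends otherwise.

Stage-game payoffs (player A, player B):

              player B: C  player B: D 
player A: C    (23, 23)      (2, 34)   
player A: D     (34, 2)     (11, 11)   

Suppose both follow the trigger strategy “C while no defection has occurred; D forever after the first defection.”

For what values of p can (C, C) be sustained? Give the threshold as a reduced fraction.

11/23

With no time discounting, the continuation probability p plays the role of the discount factor.
Grim-trigger IC: 23/(1−p) ≥ 34 + 11p/(1−p) ⇒ p ≥ (34−23)/(34−11) = 11/23.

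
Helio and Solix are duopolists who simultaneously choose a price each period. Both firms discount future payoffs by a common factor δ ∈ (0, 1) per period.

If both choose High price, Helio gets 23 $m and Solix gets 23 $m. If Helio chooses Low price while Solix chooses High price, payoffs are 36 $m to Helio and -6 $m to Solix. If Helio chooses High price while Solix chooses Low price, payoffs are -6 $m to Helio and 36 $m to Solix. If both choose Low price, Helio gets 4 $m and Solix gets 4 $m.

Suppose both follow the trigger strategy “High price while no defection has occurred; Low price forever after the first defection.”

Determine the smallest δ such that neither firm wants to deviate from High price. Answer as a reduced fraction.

13/32

Cooperation forever yields 23 each period: 23/(1−δ).
Deviating yields 36 once, then 4 forever: 36 + 4δ/(1−δ).
No profitable deviation requires 23/(1−δ) ≥ 36 + 4δ/(1−δ).
Multiplying by (1−δ): 23 ≥ 36(1−δ) + 4δ = 36 − 32δ.
So 32δ ≥ 13, i.e. δ ≥ 13/32.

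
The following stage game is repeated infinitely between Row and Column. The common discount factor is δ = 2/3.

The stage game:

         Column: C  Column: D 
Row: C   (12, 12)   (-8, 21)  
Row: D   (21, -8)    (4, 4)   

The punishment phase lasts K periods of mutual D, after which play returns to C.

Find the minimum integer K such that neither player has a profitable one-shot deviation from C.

IC: δ(1−δ^K)/(1−δ) ≥ (21−12)/(12−4) = 9/8.
With δ = 2/3: need 1 − δ^K ≥ 9/8·(1−2/3)/(2/3), i.e. δ^K ≤ 0.4375.
Since (2/3)^2 = 0.4444 and (2/3)^3 = 0.2963, the smallest such K is 3.

3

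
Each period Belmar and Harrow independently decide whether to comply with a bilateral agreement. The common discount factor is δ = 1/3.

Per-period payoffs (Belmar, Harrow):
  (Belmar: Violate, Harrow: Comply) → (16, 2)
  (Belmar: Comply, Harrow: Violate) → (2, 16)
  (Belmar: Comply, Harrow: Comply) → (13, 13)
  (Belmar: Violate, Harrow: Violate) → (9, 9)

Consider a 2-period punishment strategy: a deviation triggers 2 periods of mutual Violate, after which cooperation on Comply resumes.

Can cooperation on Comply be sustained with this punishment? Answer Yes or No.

No

IC: δ+…+δ^2 ≥ (16−13)/(13−9) = 3/4.
At δ = 1/3: partial sum = 0.4444 < 0.7500. Cooperation not sustainable.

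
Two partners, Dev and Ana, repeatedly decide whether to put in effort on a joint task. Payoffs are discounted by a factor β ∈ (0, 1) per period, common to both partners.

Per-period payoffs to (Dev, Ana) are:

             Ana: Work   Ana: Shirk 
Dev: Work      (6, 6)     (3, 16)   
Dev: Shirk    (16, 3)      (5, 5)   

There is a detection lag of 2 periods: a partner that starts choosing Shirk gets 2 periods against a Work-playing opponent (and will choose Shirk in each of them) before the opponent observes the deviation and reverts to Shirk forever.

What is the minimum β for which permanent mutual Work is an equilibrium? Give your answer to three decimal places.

0.953

A deviator earns 16 for 2 periods, then 5 forever; cooperating earns 6 forever. Multiplying the IC by (1−β):
6 ≥ 16(1−β^2) + 5β^2, so 11·β^2 ≥ 10 and β^2 ≥ 10/11.
β ≥ (10/11)^(1/2) ≈ 0.953.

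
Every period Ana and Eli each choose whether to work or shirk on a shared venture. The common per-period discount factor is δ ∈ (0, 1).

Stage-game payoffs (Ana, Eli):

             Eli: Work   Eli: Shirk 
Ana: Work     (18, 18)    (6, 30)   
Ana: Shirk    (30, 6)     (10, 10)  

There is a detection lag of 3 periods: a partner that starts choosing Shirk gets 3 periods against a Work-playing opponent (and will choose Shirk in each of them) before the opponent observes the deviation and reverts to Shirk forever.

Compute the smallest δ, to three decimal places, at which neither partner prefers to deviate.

A deviator earns 30 for 3 periods, then 10 forever; cooperating earns 18 forever. Multiplying the IC by (1−δ):
18 ≥ 30(1−δ^3) + 10δ^3, so 20·δ^3 ≥ 12 and δ^3 ≥ 3/5.
δ ≥ (3/5)^(1/3) ≈ 0.843.

0.843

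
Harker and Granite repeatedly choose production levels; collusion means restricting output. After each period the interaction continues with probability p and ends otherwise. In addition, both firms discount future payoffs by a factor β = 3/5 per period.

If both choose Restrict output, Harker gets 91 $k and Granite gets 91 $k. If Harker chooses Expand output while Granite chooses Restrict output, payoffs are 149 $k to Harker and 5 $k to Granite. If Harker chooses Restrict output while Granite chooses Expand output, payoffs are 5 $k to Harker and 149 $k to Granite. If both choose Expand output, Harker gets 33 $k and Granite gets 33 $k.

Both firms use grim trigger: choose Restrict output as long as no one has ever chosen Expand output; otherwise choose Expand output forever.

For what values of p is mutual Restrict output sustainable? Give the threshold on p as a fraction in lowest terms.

Expected continuation weight on next period's payoff is β·p = 3/5·p, which plays the role of the discount factor.
Cooperation requires 3/5·p ≥ (149−91)/(149−33) = 1/2, hence p ≥ 5/6.

5/6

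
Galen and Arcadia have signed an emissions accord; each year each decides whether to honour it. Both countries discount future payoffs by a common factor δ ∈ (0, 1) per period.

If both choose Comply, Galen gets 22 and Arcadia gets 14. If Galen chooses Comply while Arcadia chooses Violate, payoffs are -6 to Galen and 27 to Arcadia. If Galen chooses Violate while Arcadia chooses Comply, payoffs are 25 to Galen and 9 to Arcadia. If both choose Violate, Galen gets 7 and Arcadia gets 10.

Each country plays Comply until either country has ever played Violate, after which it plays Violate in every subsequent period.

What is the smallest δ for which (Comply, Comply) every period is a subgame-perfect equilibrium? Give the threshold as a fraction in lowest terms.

Galen: cooperation gives 22 each period; deviation gives 25 once then 7 forever.
  22/(1−δ) ≥ 25 + 7δ/(1−δ) ⇒ δ ≥ 3/18 = 1/6.
Arcadia: cooperation gives 14 each period; deviation gives 27 once then 10 forever.
  δ ≥ 13/17.
Both must hold, so the binding constraint is Arcadia's: δ ≥ 13/17.

13/17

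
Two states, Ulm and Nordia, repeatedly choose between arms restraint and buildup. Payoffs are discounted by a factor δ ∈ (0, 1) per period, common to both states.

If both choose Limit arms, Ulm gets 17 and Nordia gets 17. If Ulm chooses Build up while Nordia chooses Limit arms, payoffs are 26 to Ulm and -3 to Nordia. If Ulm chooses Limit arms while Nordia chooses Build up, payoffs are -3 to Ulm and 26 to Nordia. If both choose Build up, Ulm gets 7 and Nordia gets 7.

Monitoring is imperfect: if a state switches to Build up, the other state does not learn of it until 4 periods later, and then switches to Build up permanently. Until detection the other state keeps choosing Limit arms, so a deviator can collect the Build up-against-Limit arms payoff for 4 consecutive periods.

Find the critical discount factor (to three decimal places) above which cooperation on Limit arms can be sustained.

0.830

The best deviation is to choose Build up for all 4 undetected periods, earning 26 each, then 7 forever once detected.
Deviation value: 26(1−δ^4)/(1−δ) + 7δ^4/(1−δ); cooperation value: 17/(1−δ).
IC: 17 ≥ 26(1−δ^4) + 7δ^4 = 26 − 19δ^4.
So δ^4 ≥ 9/19, giving δ ≥ (9/19)^(1/4) ≈ 0.830.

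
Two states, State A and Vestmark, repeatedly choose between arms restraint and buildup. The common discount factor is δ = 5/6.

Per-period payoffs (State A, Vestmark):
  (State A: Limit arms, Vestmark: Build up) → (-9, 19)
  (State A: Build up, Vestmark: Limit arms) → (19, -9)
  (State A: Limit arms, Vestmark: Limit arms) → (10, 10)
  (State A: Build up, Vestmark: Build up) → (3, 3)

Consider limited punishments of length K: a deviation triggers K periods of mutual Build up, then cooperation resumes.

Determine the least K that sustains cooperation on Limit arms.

2

No profitable deviation requires (10−3)(δ+…+δ^K) ≥ 19−10, i.e. δ+…+δ^K ≥ 9/7 ≈ 1.2857.
With δ = 5/6, the partial sums are K=1: 0.8333, K=2: 1.5278.
K = 2 is the first length at which the sum reaches 1.2857.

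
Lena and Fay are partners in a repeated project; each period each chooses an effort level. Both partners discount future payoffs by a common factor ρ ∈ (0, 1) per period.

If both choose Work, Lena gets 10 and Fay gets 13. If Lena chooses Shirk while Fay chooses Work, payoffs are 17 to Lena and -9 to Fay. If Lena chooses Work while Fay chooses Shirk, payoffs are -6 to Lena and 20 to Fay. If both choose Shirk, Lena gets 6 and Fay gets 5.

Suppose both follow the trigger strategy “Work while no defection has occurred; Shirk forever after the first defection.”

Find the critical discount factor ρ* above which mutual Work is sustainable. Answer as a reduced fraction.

Lena: cooperation gives 10 each period; deviation gives 17 once then 6 forever.
  10/(1−ρ) ≥ 17 + 6ρ/(1−ρ) ⇒ ρ ≥ 7/11.
Fay: cooperation gives 13 each period; deviation gives 20 once then 5 forever.
  ρ ≥ 7/15.
Both must hold, so the binding constraint is Lena's: ρ ≥ 7/11.

7/11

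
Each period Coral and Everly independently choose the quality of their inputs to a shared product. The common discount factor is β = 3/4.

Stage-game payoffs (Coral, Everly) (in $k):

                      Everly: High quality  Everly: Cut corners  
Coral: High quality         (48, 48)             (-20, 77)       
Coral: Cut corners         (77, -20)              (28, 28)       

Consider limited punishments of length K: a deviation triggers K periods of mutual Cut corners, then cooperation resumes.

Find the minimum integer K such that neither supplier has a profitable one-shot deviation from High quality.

No profitable deviation requires (48−28)(β+…+β^K) ≥ 77−48, i.e. β+…+β^K ≥ 29/20 ≈ 1.4500.
With β = 3/4, the partial sums are K=1: 0.7500, K=2: 1.3125, K=3: 1.7344.
K = 3 is the first length at which the sum reaches 1.4500.

3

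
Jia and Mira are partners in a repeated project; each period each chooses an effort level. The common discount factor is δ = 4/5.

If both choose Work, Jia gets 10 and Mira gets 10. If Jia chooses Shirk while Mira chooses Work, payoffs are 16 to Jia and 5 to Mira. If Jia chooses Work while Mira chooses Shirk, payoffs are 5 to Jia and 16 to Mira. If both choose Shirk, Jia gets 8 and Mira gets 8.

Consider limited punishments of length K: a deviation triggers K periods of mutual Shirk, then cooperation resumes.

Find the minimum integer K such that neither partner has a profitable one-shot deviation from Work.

7

Need Σ_{k=1}^{K} δ^k ≥ (16−10)/(10−8) = 3.0000 at δ = 4/5.
At K = 6 the sum is 2.9514 < 3.0000; at K = 7 it is 3.1611 ≥ 3.0000.
So the minimum punishment length is K = 7.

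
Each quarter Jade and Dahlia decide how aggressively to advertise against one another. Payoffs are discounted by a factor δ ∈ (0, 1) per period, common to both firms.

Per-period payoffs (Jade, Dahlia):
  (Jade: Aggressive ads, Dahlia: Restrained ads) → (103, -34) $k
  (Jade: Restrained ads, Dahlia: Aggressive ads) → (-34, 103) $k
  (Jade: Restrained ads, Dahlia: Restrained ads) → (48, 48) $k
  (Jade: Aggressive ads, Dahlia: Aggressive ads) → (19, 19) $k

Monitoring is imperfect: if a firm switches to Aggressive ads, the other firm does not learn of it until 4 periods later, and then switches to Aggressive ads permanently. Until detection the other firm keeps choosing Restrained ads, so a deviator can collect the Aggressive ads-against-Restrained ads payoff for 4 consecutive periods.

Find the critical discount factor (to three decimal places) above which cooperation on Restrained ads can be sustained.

0.900

A deviator earns 103 for 4 periods, then 19 forever; cooperating earns 48 forever. Multiplying the IC by (1−δ):
48 ≥ 103(1−δ^4) + 19δ^4, so 84·δ^4 ≥ 55 and δ^4 ≥ 55/84.
δ ≥ (55/84)^(1/4) ≈ 0.900.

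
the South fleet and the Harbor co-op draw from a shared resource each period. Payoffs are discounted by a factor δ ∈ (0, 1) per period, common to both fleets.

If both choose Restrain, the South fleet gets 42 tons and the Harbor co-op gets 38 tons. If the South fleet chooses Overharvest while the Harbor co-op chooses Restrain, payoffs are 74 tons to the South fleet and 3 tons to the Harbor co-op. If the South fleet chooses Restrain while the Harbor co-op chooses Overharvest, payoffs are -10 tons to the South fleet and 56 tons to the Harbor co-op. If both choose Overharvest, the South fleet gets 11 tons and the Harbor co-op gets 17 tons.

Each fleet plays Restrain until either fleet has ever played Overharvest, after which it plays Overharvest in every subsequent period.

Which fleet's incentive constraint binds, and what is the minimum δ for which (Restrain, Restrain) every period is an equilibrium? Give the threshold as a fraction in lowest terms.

the South fleet; δ ≥ 32/63

the South fleet's threshold: (74−42)/(74−11) = 32/63.
the Harbor co-op's threshold: (56−38)/(56−17) = 6/13.
32/63 > 6/13, so the South fleet binds and δ* = 32/63.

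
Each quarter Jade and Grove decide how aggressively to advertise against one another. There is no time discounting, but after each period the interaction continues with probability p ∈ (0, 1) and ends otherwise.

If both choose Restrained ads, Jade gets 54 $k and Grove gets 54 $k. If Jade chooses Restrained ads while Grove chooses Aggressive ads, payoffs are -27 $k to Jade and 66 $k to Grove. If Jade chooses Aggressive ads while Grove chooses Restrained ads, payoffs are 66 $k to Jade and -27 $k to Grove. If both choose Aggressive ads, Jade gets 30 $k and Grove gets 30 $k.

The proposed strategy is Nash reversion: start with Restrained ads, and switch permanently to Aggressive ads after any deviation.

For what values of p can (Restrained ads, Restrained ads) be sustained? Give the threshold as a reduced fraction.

Expected cooperation value is 54 + p·54 + p²·54 + … = 54/(1−p); deviation gives 66 + p·30/(1−p).
54 ≥ 66(1−p) + 30p ⇒ 36p ≥ 12 ⇒ p ≥ 12/36 = 1/3.

1/3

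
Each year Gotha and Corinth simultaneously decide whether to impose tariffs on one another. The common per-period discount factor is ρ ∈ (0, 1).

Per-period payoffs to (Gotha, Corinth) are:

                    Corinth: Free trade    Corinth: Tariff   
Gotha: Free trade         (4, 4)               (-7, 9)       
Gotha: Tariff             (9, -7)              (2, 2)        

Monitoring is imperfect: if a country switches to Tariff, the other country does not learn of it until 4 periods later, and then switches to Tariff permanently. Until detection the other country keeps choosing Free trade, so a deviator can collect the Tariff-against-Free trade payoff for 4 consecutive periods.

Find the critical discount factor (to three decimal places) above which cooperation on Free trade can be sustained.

Deviating for the 4 undetected periods gains 9−4 = 5 per period over cooperation, then loses 4−2 = 2 per period forever once punishment starts.
Gain: 5(1 + ρ + … + ρ^3); loss: 2·ρ^4/(1−ρ).
No profitable deviation ⇔ 5(1−ρ^4) ≤ 2·ρ^4, i.e. ρ^4 ≥ 5/(5+2) = 5/7.
Hence ρ ≥ (5/7)^(1/4) ≈ 0.919.

0.919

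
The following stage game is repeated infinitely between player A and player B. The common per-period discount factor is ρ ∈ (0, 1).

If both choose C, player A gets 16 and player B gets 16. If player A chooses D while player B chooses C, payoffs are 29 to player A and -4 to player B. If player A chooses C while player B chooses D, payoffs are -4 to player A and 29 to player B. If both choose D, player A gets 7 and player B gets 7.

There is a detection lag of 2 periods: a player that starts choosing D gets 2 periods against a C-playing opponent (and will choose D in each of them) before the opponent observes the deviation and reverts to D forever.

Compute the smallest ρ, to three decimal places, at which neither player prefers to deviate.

A deviator earns 29 for 2 periods, then 7 forever; cooperating earns 16 forever. Multiplying the IC by (1−ρ):
16 ≥ 29(1−ρ^2) + 7ρ^2, so 22·ρ^2 ≥ 13 and ρ^2 ≥ 13/22.
ρ ≥ (13/22)^(1/2) ≈ 0.769.

0.769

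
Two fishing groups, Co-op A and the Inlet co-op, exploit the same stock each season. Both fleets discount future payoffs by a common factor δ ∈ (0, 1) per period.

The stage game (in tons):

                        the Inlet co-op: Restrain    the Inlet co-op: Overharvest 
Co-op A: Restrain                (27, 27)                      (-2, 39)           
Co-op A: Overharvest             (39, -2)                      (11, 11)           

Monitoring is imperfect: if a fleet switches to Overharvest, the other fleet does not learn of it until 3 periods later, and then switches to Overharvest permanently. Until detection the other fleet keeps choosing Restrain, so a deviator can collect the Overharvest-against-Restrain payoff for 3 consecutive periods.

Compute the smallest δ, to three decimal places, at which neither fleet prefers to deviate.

0.754

A deviator earns 39 for 3 periods, then 11 forever; cooperating earns 27 forever. Multiplying the IC by (1−δ):
27 ≥ 39(1−δ^3) + 11δ^3, so 28·δ^3 ≥ 12 and δ^3 ≥ 3/7.
δ ≥ (3/7)^(1/3) ≈ 0.754.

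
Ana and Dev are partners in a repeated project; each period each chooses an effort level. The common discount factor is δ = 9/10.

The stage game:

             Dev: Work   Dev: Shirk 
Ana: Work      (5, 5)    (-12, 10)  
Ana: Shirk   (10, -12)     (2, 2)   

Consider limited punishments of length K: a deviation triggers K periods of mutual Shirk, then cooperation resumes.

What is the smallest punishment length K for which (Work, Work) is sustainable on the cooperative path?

No profitable deviation requires (5−2)(δ+…+δ^K) ≥ 10−5, i.e. δ+…+δ^K ≥ 5/3 ≈ 1.6667.
With δ = 9/10, the partial sums are K=1: 0.9000, K=2: 1.7100.
K = 2 is the first length at which the sum reaches 1.6667.

2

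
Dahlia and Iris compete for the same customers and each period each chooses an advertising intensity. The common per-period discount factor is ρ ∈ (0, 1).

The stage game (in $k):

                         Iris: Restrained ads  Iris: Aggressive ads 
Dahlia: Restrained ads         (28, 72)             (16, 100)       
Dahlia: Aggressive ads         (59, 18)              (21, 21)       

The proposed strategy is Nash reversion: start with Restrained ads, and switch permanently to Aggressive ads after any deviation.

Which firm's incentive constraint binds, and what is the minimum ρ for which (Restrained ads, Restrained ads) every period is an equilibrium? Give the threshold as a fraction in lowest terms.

Dahlia's threshold: (59−28)/(59−21) = 31/38.
Iris's threshold: (100−72)/(100−21) = 28/79.
31/38 > 28/79, so Dahlia binds and ρ* = 31/38.

Dahlia; ρ ≥ 31/38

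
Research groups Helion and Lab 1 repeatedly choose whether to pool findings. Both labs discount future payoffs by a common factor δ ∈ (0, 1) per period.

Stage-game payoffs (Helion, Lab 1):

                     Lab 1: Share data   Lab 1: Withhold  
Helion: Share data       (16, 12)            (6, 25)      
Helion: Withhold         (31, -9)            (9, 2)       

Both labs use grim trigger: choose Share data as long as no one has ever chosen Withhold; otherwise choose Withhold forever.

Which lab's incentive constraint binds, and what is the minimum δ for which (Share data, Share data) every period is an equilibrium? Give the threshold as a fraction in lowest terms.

For Helion: deviation gain 31−16 = 15, per-period punishment loss 16−9 = 7. IC gives δ ≥ 15/22.
For Lab 1: gain 13, loss 10 per period, so δ ≥ 13/23.
The tighter constraint is Helion's, so cooperation needs δ ≥ 15/22.

Helion; δ ≥ 15/22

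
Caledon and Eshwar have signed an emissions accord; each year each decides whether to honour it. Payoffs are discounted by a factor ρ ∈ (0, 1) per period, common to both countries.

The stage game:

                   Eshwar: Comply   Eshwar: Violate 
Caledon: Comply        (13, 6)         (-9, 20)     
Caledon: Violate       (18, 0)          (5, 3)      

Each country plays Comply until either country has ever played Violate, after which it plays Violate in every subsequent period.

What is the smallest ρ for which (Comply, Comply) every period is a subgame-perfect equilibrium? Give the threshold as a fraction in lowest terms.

14/17

Caledon's threshold: (18−13)/(18−5) = 5/13.
Eshwar's threshold: (20−6)/(20−3) = 14/17.
5/13 < 14/17, so Eshwar binds and ρ* = 14/17.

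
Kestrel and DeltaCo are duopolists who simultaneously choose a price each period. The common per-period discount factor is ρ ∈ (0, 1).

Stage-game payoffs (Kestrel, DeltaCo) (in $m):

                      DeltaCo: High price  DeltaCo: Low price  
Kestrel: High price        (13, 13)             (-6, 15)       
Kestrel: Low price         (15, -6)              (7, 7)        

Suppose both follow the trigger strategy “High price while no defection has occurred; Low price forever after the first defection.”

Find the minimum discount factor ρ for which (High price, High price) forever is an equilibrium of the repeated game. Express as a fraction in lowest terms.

1/4

13/(1−ρ) ≥ 15 + 7ρ/(1−ρ)
13 ≥ 15 − 8ρ
ρ ≥ 2/8 = 1/4.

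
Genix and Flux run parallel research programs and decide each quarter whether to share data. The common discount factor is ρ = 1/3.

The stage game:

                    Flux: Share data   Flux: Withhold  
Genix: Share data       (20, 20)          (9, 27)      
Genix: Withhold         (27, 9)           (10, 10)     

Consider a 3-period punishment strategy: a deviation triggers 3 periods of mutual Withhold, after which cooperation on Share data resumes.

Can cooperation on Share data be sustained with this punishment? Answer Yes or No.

IC: ρ+…+ρ^3 ≥ (27−20)/(20−10) = 7/10.
At ρ = 1/3: partial sum = 0.4815 < 0.7000. Cooperation not sustainable.

No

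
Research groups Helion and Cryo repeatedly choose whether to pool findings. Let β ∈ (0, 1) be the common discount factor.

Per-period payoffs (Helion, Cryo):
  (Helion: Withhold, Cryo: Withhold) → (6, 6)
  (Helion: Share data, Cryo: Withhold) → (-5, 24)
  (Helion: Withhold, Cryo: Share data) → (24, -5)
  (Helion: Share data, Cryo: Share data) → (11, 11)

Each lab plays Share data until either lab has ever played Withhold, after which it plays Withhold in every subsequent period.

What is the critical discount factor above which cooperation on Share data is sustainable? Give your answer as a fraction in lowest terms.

Cooperation forever yields 11 each period: 11/(1−β).
Deviating yields 24 once, then 6 forever: 24 + 6β/(1−β).
No profitable deviation requires 11/(1−β) ≥ 24 + 6β/(1−β).
Multiplying by (1−β): 11 ≥ 24(1−β) + 6β = 24 − 18β.
So 18β ≥ 13, i.e. β ≥ 13/18.

13/18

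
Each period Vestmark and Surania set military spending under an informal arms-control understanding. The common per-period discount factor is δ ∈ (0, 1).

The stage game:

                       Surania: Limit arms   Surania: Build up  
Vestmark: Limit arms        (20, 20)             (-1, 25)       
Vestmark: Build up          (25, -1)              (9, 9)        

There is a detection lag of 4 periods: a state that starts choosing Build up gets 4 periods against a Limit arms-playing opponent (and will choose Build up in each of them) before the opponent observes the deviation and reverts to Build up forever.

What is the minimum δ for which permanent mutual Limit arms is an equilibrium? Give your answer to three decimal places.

The best deviation is to choose Build up for all 4 undetected periods, earning 25 each, then 9 forever once detected.
Deviation value: 25(1−δ^4)/(1−δ) + 9δ^4/(1−δ); cooperation value: 20/(1−δ).
IC: 20 ≥ 25(1−δ^4) + 9δ^4 = 25 − 16δ^4.
So δ^4 ≥ 5/16, giving δ ≥ (5/16)^(1/4) ≈ 0.748.

0.748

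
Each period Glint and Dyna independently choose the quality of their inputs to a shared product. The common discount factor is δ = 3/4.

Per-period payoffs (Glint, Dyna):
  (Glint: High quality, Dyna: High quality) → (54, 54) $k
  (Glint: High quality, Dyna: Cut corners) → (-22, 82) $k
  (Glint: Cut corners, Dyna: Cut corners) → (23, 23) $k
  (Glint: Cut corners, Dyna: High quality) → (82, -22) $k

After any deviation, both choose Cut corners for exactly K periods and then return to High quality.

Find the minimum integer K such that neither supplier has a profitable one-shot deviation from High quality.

2

Need Σ_{k=1}^{K} δ^k ≥ (82−54)/(54−23) = 0.9032 at δ = 3/4.
At K = 1 the sum is 0.7500 < 0.9032; at K = 2 it is 1.3125 ≥ 0.9032.
So the minimum punishment length is K = 2.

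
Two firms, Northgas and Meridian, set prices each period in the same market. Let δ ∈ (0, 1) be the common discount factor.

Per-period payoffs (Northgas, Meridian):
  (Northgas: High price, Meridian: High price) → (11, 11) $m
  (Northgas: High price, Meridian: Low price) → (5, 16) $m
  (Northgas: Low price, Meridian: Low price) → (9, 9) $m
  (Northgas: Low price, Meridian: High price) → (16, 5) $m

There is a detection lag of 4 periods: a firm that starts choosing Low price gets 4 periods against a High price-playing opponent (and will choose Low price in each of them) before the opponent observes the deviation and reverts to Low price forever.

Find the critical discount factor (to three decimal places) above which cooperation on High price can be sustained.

Deviating for the 4 undetected periods gains 16−11 = 5 per period over cooperation, then loses 11−9 = 2 per period forever once punishment starts.
Gain: 5(1 + δ + … + δ^3); loss: 2·δ^4/(1−δ).
No profitable deviation ⇔ 5(1−δ^4) ≤ 2·δ^4, i.e. δ^4 ≥ 5/(5+2) = 5/7.
Hence δ ≥ (5/7)^(1/4) ≈ 0.919.

0.919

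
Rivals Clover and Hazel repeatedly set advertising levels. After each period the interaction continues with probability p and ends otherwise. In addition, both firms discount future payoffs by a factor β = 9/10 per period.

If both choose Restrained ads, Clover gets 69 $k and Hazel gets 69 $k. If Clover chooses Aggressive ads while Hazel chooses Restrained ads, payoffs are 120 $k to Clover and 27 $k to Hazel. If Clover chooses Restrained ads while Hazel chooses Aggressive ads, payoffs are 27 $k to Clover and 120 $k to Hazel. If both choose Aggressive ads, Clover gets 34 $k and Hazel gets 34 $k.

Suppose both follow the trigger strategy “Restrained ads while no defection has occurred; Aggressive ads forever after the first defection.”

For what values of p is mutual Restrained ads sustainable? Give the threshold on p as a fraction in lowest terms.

85/129

With continuation probability p and discount β, the effective per-period discount factor is βp.
Grim-trigger IC: βp ≥ (120−69)/(120−34) = 51/86.
So p ≥ (51/86)/(9/10) = 85/129.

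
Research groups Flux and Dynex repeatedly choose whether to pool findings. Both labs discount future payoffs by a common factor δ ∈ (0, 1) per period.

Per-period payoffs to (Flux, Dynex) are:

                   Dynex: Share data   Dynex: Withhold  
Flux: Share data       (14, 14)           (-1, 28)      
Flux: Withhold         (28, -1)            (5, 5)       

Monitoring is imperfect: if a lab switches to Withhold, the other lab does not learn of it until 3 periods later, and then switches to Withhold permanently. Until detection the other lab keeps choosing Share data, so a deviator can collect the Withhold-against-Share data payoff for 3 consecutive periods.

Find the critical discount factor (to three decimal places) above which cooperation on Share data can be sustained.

Deviating for the 3 undetected periods gains 28−14 = 14 per period over cooperation, then loses 14−5 = 9 per period forever once punishment starts.
Gain: 14(1 + δ + … + δ^2); loss: 9·δ^3/(1−δ).
No profitable deviation ⇔ 14(1−δ^3) ≤ 9·δ^3, i.e. δ^3 ≥ 14/(14+9) = 14/23.
Hence δ ≥ (14/23)^(1/3) ≈ 0.847.

0.847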